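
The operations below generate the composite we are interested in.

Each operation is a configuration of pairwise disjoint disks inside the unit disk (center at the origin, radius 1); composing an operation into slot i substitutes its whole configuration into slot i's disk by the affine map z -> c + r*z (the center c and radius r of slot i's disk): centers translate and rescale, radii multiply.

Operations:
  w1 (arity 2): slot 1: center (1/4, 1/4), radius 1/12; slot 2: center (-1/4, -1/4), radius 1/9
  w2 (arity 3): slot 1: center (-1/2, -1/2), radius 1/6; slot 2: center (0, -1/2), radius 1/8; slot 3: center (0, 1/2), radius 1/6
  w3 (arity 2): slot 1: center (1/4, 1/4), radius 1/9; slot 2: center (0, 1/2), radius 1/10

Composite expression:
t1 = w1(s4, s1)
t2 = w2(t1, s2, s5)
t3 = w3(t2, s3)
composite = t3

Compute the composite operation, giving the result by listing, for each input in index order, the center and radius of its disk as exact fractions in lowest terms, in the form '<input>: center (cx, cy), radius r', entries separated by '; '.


Each s-disk chains the slot maps above it in w3; radii multiply.
s4 passes through 3 substitutions, ending at center (43/216, 43/216), radius 1/648
s1 passes through 3 substitutions, ending at center (41/216, 41/216), radius 1/486
s2 passes through 2 substitutions, ending at center (1/4, 7/36), radius 1/72
s5 passes through 2 substitutions, ending at center (1/4, 11/36), radius 1/54
s3 passes through 1 substitution, ending at center (0, 1/2), radius 1/10

s1: center (41/216, 41/216), radius 1/486; s2: center (1/4, 7/36), radius 1/72; s3: center (0, 1/2), radius 1/10; s4: center (43/216, 43/216), radius 1/648; s5: center (1/4, 11/36), radius 1/54


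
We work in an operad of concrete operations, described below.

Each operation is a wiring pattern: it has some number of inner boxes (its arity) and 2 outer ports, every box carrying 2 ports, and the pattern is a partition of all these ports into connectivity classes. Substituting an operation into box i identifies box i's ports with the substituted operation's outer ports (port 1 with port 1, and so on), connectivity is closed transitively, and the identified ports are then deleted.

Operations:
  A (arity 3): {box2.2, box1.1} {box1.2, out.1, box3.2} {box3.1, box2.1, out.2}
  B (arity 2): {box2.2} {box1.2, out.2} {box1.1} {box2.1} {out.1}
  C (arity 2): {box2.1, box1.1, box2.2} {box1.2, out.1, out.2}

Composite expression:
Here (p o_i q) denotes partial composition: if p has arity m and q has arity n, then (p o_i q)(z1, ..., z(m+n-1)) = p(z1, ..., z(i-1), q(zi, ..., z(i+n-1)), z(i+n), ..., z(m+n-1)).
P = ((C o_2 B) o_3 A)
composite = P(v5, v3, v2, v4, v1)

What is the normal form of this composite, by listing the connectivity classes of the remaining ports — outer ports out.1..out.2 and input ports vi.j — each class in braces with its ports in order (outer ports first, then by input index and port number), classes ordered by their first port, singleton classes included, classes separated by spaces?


After gluing at C, chains via deleted ports link the v-ports.
after A, the pattern on (v2, v4, v1) reads {out.1, v1.2, v2.2} {out.2, v1.1, v4.1} {v2.1, v4.2} (out.j = its outer ports)
after B, the pattern on (v3, v2, v4, v1) reads {out.1} {out.2, v3.2} {v1.1, v4.1} {v1.2, v2.2} {v2.1, v4.2} {v3.1} (out.j = its outer ports)
after C, the pattern on (v5, v3, v2, v4, v1) reads {out.1, out.2, v5.2} {v1.1, v4.1} {v1.2, v2.2} {v2.1, v4.2} {v3.1} {v3.2, v5.1} (out.j = its outer ports)

{out.1, out.2, v5.2} {v1.1, v4.1} {v1.2, v2.2} {v2.1, v4.2} {v3.1} {v3.2, v5.1}


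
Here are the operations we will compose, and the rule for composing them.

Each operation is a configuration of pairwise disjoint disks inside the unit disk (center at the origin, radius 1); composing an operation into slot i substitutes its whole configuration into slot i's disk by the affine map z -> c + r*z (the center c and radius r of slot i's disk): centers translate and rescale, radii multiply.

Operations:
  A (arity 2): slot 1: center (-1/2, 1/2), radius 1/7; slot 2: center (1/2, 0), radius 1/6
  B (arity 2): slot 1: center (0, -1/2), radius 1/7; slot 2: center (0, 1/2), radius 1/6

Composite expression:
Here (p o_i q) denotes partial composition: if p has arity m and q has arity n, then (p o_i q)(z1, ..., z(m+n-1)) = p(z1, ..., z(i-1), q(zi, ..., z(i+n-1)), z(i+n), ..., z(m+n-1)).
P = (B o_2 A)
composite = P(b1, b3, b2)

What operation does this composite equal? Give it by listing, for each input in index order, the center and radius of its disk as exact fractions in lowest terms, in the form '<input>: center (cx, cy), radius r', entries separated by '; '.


b1: center (0, -1/2), radius 1/7; b2: center (1/12, 1/2), radius 1/36; b3: center (-1/12, 7/12), radius 1/42


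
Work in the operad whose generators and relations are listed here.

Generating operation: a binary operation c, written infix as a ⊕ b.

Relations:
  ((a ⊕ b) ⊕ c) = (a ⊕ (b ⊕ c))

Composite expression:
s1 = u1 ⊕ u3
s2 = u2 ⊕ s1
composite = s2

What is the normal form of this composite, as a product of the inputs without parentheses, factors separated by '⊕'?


u2 ⊕ u1 ⊕ u3

All parenthesizations of c agree; list the u-inputs left to right.
(u1 ⊕ u3) spells out as u1 ⊕ u3
(u2 ⊕ (u1 ⊕ u3)) spells out as u2 ⊕ u1 ⊕ u3


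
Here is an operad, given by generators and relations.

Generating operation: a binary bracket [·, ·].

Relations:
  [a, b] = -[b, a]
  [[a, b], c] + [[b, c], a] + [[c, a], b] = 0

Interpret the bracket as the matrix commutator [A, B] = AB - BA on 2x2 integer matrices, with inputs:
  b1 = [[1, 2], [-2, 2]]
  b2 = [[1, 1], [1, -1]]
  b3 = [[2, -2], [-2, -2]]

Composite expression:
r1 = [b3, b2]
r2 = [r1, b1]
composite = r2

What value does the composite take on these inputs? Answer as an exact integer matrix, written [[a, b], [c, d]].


[b3, b2] = [[0, 8], [-8, 0]]
[[b3, b2], b1] = [[0, 8], [8, 0]]

[[0, 8], [8, 0]]


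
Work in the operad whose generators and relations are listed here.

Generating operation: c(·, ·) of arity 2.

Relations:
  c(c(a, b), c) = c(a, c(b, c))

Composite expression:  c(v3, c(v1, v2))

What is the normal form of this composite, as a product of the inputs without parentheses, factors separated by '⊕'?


v3 ⊕ v1 ⊕ v2

Associativity of c dissolves the nesting; only the v-input order survives.
c(v1, v2) collapses to v1 ⊕ v2
c(v3, c(v1, v2)) collapses to v3 ⊕ v1 ⊕ v2


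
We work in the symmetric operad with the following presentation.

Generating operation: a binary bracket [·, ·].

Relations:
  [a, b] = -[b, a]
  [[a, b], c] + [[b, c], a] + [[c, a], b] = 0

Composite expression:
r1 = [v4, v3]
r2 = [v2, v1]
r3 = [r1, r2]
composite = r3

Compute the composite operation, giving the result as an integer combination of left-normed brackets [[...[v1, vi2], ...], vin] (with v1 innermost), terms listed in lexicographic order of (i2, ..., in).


Antisymmetry and Jacobi reduce to v1-anchored left-normed brackets.
Composite bracket: [[v4, v3], [v2, v1]]
Applying ab - ba throughout gives 8 signed words (2^3 = 8).
The v1-initial words carry the normal form:
  the word v1v2v3v4 carries sign -1 and contributes -[[[v1, v2], v3], v4]
  the word v1v2v4v3 carries sign +1 and contributes +[[[v1, v2], v4], v3]

-[[[v1, v2], v3], v4] + [[[v1, v2], v4], v3]


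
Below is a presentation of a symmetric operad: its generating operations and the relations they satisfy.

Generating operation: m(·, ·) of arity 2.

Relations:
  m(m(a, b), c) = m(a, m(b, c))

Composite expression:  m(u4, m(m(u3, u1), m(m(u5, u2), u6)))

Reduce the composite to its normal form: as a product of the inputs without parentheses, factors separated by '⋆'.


Every regrouping of m is equal, so read the u-inputs in written order.
m(u3, u1) unparenthesizes to u3 ⋆ u1
m(u5, u2) unparenthesizes to u5 ⋆ u2
m(m(u5, u2), u6) unparenthesizes to u5 ⋆ u2 ⋆ u6
m(m(u3, u1), m(m(u5, u2), u6)) unparenthesizes to u3 ⋆ u1 ⋆ u5 ⋆ u2 ⋆ u6
m(u4, m(m(u3, u1), m(m(u5, u2), u6))) unparenthesizes to u4 ⋆ u3 ⋆ u1 ⋆ u5 ⋆ u2 ⋆ u6

u4 ⋆ u3 ⋆ u1 ⋆ u5 ⋆ u2 ⋆ u6


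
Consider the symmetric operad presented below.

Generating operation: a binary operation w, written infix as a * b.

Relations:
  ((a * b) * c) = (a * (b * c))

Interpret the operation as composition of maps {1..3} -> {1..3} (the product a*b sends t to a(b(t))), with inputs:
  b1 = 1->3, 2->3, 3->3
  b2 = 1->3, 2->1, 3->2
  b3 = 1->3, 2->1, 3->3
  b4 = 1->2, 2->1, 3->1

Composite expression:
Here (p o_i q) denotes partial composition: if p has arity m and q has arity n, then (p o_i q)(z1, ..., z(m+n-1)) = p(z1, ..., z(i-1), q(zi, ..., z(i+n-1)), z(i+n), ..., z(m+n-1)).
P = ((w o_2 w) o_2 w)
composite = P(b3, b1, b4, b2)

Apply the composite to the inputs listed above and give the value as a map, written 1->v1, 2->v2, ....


1->3, 2->3, 3->3

(b1 * b4) = 1->3, 2->3, 3->3
((b1 * b4) * b2) = 1->3, 2->3, 3->3
(b3 * ((b1 * b4) * b2)) = 1->3, 2->3, 3->3


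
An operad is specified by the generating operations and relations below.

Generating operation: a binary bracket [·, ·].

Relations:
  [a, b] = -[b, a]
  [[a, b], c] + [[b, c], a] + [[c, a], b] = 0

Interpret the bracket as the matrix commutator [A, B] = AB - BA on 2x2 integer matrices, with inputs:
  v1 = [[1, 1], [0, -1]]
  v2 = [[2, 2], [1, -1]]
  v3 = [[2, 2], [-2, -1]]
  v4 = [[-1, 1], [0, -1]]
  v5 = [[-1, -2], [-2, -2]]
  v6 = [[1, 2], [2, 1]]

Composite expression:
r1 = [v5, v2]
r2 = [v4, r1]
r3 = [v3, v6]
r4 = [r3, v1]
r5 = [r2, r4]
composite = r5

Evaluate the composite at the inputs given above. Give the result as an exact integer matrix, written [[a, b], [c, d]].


[[48, -8], [-168, -48]]

[v5, v2] = [[2, 8], [-7, -2]]
[v4, [v5, v2]] = [[-7, -4], [0, 7]]
[v3, v6] = [[8, 6], [-6, -8]]
[[v3, v6], v1] = [[6, 4], [-12, -6]]
[[v4, [v5, v2]], [[v3, v6], v1]] = [[48, -8], [-168, -48]]


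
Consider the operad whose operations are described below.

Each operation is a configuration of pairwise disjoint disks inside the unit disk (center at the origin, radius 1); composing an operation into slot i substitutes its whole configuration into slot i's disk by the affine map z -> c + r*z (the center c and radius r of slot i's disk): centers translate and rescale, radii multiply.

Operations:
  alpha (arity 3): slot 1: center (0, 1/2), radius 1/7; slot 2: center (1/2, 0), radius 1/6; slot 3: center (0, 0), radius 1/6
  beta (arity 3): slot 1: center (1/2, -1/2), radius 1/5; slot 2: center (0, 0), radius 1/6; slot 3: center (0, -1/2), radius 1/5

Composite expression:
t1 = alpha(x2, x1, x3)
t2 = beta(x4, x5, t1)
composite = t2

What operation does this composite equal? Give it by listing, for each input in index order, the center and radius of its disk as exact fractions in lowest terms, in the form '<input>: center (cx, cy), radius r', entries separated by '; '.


x1: center (1/10, -1/2), radius 1/30; x2: center (0, -2/5), radius 1/35; x3: center (0, -1/2), radius 1/30; x4: center (1/2, -1/2), radius 1/5; x5: center (0, 0), radius 1/6

Follow each x-input down from beta: c' goes to c + r*c', radius to r*r'.
x4 passes through 1 substitution, ending at center (1/2, -1/2), radius 1/5
x5 passes through 1 substitution, ending at center (0, 0), radius 1/6
x2 passes through 2 substitutions, ending at center (0, -2/5), radius 1/35
x1 passes through 2 substitutions, ending at center (1/10, -1/2), radius 1/30
x3 passes through 2 substitutions, ending at center (0, -1/2), radius 1/30


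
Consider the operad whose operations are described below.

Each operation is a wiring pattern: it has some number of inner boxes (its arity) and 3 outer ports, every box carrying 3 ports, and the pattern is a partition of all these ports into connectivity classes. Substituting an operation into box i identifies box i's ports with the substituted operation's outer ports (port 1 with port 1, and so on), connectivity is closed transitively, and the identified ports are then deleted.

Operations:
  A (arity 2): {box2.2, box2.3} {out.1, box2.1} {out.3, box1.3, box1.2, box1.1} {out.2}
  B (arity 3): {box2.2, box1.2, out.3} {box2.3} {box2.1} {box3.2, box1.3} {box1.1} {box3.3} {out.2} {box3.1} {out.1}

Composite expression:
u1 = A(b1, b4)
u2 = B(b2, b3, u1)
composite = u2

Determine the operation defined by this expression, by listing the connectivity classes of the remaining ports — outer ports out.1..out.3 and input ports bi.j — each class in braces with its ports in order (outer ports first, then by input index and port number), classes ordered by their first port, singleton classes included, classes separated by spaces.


{out.1} {out.2} {out.3, b2.2, b3.2} {b1.1, b1.2, b1.3} {b2.1} {b2.3} {b3.1} {b3.3} {b4.1} {b4.2, b4.3}

Connectivity passes through glued B-boundaries; trace each wire chain.
A over (b1, b4) gives {out.1, b4.1} {out.2} {out.3, b1.1, b1.2, b1.3} {b4.2, b4.3}, out.j being that stage's outer ports
B over (b2, b3, b1, b4) gives {out.1} {out.2} {out.3, b2.2, b3.2} {b1.1, b1.2, b1.3} {b2.1} {b2.3} {b3.1} {b3.3} {b4.1} {b4.2, b4.3}, out.j being that stage's outer ports


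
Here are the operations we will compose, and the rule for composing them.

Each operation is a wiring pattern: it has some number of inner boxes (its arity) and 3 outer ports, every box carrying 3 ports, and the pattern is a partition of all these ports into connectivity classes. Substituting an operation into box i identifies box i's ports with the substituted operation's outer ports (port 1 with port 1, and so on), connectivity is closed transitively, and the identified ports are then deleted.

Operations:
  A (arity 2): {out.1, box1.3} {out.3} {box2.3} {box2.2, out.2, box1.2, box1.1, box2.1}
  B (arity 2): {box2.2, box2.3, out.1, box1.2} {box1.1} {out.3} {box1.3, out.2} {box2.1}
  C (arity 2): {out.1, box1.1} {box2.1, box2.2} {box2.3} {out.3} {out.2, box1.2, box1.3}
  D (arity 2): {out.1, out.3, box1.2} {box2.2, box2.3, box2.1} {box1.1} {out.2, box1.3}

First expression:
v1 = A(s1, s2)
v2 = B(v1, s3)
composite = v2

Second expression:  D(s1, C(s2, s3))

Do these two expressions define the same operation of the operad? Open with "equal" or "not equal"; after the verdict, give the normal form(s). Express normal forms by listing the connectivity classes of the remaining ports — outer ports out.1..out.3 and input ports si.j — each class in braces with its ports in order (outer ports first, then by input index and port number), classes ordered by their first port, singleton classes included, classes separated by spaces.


not equal; first: {out.1, s1.1, s1.2, s2.1, s2.2, s3.2, s3.3} {out.2} {out.3} {s1.3} {s2.3} {s3.1}; second: {out.1, out.3, s1.2} {out.2, s1.3} {s1.1} {s2.1, s2.2, s2.3} {s3.1, s3.2} {s3.3}

The first composite normalizes to {out.1, s1.1, s1.2, s2.1, s2.2, s3.2, s3.3} {out.2} {out.3} {s1.3} {s2.3} {s3.1}
The second composite normalizes to {out.1, out.3, s1.2} {out.2, s1.3} {s1.1} {s2.1, s2.2, s2.3} {s3.1, s3.2} {s3.3}
Different reductions; not equal.


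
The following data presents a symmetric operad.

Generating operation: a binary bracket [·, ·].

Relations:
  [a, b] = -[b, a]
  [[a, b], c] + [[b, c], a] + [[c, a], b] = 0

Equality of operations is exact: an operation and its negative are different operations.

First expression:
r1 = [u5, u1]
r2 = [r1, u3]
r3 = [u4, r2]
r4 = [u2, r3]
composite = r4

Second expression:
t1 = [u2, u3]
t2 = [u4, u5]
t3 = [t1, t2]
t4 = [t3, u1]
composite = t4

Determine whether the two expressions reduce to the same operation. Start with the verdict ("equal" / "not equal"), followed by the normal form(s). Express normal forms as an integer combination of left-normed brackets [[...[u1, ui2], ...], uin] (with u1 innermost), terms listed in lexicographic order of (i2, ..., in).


not equal — first -[[[[u1, u5], u3], u4], u2], second -[[[[u1, u2], u3], u4], u5] + [[[[u1, u2], u3], u5], u4] + [[[[u1, u3], u2], u4], u5] - [[[[u1, u3], u2], u5], u4] + [[[[u1, u4], u5], u2], u3] - [[[[u1, u4], u5], u3], u2] - [[[[u1, u5], u4], u2], u3] + [[[[u1, u5], u4], u3], u2]


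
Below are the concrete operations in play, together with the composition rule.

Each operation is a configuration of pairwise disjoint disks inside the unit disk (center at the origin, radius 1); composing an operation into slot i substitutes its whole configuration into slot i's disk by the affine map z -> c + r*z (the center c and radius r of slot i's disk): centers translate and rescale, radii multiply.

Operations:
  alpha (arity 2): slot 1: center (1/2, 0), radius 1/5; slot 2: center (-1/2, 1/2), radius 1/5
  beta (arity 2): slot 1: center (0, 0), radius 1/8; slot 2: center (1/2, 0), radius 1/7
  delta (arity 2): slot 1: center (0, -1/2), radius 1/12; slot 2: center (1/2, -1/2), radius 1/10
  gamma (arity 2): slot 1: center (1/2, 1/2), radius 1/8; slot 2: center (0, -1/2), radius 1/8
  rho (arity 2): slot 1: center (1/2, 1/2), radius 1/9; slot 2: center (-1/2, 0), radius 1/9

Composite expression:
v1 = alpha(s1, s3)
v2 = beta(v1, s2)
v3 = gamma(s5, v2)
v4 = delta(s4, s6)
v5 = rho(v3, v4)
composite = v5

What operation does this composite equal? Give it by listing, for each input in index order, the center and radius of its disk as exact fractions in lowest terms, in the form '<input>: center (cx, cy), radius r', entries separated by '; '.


s1: center (577/1152, 4/9), radius 1/2880; s2: center (73/144, 4/9), radius 1/504; s3: center (575/1152, 57/128), radius 1/2880; s4: center (-1/2, -1/18), radius 1/108; s5: center (5/9, 5/9), radius 1/72; s6: center (-4/9, -1/18), radius 1/90


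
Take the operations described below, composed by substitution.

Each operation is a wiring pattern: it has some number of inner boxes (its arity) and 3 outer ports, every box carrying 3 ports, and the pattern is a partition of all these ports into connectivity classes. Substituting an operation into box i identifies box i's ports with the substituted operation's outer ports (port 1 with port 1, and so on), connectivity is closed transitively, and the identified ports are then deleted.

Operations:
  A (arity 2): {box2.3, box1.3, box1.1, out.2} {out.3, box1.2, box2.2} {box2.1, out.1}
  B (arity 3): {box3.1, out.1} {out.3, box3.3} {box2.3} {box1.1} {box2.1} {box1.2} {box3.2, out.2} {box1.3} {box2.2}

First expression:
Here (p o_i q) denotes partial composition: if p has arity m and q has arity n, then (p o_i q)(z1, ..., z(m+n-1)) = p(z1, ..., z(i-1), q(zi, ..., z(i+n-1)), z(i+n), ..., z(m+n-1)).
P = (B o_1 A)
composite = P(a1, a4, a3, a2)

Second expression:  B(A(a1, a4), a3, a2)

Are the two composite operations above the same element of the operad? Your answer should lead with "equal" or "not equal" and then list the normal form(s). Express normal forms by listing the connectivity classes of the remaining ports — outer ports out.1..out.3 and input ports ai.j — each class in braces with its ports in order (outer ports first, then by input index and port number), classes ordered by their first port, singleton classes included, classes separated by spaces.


The first expression reduces to {out.1, a2.1} {out.2, a2.2} {out.3, a2.3} {a1.1, a1.3, a4.3} {a1.2, a4.2} {a3.1} {a3.2} {a3.3} {a4.1}
The second expression reduces to {out.1, a2.1} {out.2, a2.2} {out.3, a2.3} {a1.1, a1.3, a4.3} {a1.2, a4.2} {a3.1} {a3.2} {a3.3} {a4.1}
The forms coincide; equal.

equal — both sides give {out.1, a2.1} {out.2, a2.2} {out.3, a2.3} {a1.1, a1.3, a4.3} {a1.2, a4.2} {a3.1} {a3.2} {a3.3} {a4.1}


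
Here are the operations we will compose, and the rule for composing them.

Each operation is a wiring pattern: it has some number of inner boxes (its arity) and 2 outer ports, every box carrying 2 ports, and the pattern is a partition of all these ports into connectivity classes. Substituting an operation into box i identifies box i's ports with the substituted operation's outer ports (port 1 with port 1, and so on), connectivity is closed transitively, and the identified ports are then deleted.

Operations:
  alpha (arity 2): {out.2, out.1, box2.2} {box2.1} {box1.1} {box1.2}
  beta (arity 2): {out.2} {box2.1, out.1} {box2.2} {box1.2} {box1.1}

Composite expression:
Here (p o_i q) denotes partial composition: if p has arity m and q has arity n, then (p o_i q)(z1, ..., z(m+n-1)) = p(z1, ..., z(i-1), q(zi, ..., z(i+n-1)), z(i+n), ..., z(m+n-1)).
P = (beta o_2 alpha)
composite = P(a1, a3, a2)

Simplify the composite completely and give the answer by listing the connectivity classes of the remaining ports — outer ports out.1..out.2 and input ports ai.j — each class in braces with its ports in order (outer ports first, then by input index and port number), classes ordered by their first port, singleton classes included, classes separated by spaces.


{out.1, a2.2} {out.2} {a1.1} {a1.2} {a2.1} {a3.1} {a3.2}

Two ports join when wires chain via beta-identified ports.
after alpha, the pattern on (a3, a2) reads {out.1, out.2, a2.2} {a2.1} {a3.1} {a3.2} (out.j = its outer ports)
after beta, the pattern on (a1, a3, a2) reads {out.1, a2.2} {out.2} {a1.1} {a1.2} {a2.1} {a3.1} {a3.2} (out.j = its outer ports)


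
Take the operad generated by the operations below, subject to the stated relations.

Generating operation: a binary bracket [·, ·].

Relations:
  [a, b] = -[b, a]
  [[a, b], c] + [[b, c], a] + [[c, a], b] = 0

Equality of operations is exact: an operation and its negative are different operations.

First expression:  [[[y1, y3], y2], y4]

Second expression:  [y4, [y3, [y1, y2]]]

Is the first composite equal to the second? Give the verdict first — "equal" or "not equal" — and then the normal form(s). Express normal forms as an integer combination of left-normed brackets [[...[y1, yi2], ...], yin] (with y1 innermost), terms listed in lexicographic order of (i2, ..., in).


not equal: they reduce to [[[y1, y3], y2], y4] and [[[y1, y2], y3], y4]

The first composite normalizes to [[[y1, y3], y2], y4]
The second composite normalizes to [[[y1, y2], y3], y4]
Distinct normal forms: not equal.


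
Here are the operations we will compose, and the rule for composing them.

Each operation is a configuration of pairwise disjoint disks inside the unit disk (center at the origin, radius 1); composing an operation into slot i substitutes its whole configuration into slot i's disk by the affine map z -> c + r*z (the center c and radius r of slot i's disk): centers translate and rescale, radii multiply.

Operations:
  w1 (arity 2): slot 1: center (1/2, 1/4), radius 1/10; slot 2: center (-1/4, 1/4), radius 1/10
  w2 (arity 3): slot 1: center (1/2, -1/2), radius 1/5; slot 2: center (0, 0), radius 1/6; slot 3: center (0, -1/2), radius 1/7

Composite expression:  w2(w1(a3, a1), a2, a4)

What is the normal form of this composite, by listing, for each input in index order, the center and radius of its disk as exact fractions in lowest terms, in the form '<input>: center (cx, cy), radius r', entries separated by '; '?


a1: center (9/20, -9/20), radius 1/50; a2: center (0, 0), radius 1/6; a3: center (3/5, -9/20), radius 1/50; a4: center (0, -1/2), radius 1/7

Nesting under w2 composes maps z -> c + r*z down each a-path.
tracing a3 down its 2-map path: center (3/5, -9/20), radius 1/50
tracing a1 down its 2-map path: center (9/20, -9/20), radius 1/50
tracing a2 down its 1-map path: center (0, 0), radius 1/6
tracing a4 down its 1-map path: center (0, -1/2), radius 1/7


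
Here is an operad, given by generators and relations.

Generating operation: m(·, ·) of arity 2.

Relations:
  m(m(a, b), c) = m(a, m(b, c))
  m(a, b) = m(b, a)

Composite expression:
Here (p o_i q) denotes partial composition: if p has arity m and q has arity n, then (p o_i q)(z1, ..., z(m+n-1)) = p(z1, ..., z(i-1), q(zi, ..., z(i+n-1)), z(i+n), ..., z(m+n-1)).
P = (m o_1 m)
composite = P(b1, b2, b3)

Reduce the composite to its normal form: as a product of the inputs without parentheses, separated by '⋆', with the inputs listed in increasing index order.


Shape and order are irrelevant to m; the b-input set decides.
m(b1, b2) unparenthesizes to b1 ⋆ b2
m(m(b1, b2), b3) unparenthesizes to b1 ⋆ b2 ⋆ b3
the factors in increasing index order: b1 ⋆ b2 ⋆ b3

b1 ⋆ b2 ⋆ b3


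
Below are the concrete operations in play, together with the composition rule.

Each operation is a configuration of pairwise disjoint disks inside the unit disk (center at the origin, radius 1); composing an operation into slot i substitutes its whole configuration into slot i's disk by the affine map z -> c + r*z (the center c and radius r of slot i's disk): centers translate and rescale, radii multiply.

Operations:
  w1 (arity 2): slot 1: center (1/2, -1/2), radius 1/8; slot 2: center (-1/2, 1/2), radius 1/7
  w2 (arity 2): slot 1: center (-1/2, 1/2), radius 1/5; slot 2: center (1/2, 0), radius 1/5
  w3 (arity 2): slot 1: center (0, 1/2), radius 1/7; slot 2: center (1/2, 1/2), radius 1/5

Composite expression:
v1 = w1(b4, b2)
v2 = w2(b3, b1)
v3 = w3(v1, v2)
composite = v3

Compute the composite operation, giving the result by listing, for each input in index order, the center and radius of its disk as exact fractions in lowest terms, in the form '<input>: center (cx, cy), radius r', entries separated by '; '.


Nesting under w3 composes maps z -> c + r*z down each b-path.
b4: after 2 affine steps, its disk has center (1/14, 3/7), radius 1/56
b2: after 2 affine steps, its disk has center (-1/14, 4/7), radius 1/49
b3: after 2 affine steps, its disk has center (2/5, 3/5), radius 1/25
b1: after 2 affine steps, its disk has center (3/5, 1/2), radius 1/25

b1: center (3/5, 1/2), radius 1/25; b2: center (-1/14, 4/7), radius 1/49; b3: center (2/5, 3/5), radius 1/25; b4: center (1/14, 3/7), radius 1/56


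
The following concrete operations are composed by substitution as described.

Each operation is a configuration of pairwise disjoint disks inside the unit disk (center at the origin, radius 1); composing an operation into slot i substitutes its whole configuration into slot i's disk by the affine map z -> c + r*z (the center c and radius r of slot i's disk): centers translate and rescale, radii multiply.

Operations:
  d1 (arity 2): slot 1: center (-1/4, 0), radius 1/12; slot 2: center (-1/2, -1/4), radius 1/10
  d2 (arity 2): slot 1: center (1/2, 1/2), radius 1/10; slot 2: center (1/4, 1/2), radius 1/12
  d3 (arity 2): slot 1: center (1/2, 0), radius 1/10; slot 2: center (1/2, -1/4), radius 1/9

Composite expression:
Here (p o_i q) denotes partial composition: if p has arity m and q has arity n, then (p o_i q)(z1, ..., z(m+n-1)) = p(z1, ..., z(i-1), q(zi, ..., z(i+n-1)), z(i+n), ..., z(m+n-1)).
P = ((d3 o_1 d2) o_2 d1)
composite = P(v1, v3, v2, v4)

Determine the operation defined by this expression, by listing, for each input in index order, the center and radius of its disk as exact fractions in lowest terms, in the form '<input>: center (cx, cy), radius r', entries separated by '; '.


Follow each v-input down from d3: c' goes to c + r*c', radius to r*r'.
input v1: applying the 2 nested substitutions gives center (11/20, 1/20), radius 1/100
input v3: applying the 3 nested substitutions gives center (251/480, 1/20), radius 1/1440
input v2: applying the 3 nested substitutions gives center (25/48, 23/480), radius 1/1200
input v4: applying the 1 nested substitution gives center (1/2, -1/4), radius 1/9

v1: center (11/20, 1/20), radius 1/100; v2: center (25/48, 23/480), radius 1/1200; v3: center (251/480, 1/20), radius 1/1440; v4: center (1/2, -1/4), radius 1/9


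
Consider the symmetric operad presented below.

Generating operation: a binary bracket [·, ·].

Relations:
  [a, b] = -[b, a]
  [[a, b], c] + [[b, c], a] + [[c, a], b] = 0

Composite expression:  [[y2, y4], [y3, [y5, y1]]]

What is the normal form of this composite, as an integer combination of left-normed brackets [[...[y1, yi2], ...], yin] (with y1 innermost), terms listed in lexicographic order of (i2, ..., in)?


-[[[[y1, y5], y3], y2], y4] + [[[[y1, y5], y3], y4], y2]

Expand each bracket as ab - ba; the y1-initial words give the coefficients.
Composite bracket: [[y2, y4], [y3, [y5, y1]]]
Full expansion: 16 signed words from ab - ba (2^4 = 16).
Coefficients come from the y1-initial words:
  y1y5y3y2y4 (sign -1) contributes -[[[[y1, y5], y3], y2], y4]
  y1y5y3y4y2 (sign +1) contributes +[[[[y1, y5], y3], y4], y2]


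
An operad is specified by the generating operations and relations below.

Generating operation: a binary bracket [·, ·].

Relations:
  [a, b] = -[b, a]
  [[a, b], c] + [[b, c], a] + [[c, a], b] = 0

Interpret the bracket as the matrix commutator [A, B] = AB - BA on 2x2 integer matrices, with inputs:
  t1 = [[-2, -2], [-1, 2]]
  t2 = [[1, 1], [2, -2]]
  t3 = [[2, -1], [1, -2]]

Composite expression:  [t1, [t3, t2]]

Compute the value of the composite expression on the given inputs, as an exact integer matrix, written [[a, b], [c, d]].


[[17, -40], [-14, -17]]

[t3, t2] = [[-3, 7], [-5, 3]]
[t1, [t3, t2]] = [[17, -40], [-14, -17]]


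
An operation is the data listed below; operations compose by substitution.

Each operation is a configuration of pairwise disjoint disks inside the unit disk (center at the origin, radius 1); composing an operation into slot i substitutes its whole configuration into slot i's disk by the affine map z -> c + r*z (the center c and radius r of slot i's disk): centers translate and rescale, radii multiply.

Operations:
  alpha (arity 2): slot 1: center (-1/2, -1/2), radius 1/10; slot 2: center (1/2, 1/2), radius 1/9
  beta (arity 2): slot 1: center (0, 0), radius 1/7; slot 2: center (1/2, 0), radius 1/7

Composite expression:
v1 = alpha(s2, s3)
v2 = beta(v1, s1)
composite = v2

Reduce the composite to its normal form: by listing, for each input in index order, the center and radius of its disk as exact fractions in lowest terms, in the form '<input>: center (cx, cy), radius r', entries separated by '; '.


s1: center (1/2, 0), radius 1/7; s2: center (-1/14, -1/14), radius 1/70; s3: center (1/14, 1/14), radius 1/63

Nesting under beta composes maps z -> c + r*z down each s-path.
input s2: applying the 2 nested substitutions gives center (-1/14, -1/14), radius 1/70
input s3: applying the 2 nested substitutions gives center (1/14, 1/14), radius 1/63
input s1: applying the 1 nested substitution gives center (1/2, 0), radius 1/7


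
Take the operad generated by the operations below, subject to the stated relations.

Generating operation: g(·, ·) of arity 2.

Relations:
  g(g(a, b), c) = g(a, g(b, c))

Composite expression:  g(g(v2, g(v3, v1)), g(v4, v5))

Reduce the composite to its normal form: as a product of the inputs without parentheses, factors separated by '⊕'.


v2 ⊕ v3 ⊕ v1 ⊕ v4 ⊕ v5

Associativity of g dissolves the nesting; only the v-input order survives.
g(v3, v1) collapses to v3 ⊕ v1
g(v2, g(v3, v1)) collapses to v2 ⊕ v3 ⊕ v1
g(v4, v5) collapses to v4 ⊕ v5
g(g(v2, g(v3, v1)), g(v4, v5)) collapses to v2 ⊕ v3 ⊕ v1 ⊕ v4 ⊕ v5


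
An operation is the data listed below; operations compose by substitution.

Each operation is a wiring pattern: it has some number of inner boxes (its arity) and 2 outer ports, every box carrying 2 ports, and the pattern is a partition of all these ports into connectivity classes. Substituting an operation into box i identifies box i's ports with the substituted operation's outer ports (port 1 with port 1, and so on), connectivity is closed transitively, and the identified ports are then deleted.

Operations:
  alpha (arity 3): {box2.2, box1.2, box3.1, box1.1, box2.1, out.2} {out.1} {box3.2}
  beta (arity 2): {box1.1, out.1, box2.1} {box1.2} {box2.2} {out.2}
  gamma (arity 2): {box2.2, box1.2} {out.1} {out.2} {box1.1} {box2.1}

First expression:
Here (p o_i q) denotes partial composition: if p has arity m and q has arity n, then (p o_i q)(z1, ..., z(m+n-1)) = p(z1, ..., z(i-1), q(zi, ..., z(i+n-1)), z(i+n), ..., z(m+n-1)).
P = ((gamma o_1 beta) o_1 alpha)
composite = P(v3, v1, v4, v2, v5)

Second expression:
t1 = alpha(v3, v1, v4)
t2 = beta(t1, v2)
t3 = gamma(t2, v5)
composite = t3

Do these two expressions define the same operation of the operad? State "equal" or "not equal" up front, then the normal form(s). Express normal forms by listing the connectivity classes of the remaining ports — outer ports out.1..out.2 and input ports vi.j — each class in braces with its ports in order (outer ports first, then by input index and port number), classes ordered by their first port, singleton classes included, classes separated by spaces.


In normal form, the first expression is {out.1} {out.2} {v1.1, v1.2, v3.1, v3.2, v4.1} {v2.1} {v2.2} {v4.2} {v5.1} {v5.2}
In normal form, the second expression is {out.1} {out.2} {v1.1, v1.2, v3.1, v3.2, v4.1} {v2.1} {v2.2} {v4.2} {v5.1} {v5.2}
The normal forms match — equal.

equal: each reduces to {out.1} {out.2} {v1.1, v1.2, v3.1, v3.2, v4.1} {v2.1} {v2.2} {v4.2} {v5.1} {v5.2}


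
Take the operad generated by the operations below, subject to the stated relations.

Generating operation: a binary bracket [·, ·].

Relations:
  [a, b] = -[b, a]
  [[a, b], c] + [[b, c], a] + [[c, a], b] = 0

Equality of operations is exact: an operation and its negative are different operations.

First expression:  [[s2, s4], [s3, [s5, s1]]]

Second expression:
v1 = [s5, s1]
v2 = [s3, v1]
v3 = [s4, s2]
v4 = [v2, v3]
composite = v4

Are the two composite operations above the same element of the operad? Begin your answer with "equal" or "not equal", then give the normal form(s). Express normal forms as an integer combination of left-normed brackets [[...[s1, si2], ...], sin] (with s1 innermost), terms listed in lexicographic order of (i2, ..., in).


equal; both compose to -[[[[s1, s5], s3], s2], s4] + [[[[s1, s5], s3], s4], s2]

Normal form of the first expression: -[[[[s1, s5], s3], s2], s4] + [[[[s1, s5], s3], s4], s2]
Normal form of the second expression: -[[[[s1, s5], s3], s2], s4] + [[[[s1, s5], s3], s4], s2]
Both agree, so they are equal.


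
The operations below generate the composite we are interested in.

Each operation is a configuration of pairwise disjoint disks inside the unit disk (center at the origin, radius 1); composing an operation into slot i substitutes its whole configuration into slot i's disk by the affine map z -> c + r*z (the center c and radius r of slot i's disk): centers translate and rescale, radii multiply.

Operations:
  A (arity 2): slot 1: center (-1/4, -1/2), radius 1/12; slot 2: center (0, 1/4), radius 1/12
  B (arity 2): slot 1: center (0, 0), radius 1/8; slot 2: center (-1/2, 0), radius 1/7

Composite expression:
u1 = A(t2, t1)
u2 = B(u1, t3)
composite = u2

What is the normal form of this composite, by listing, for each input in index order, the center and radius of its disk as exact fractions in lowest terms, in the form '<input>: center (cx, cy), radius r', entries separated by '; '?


Follow each t-input down from B: c' goes to c + r*c', radius to r*r'.
t2 passes through 2 substitutions, ending at center (-1/32, -1/16), radius 1/96
t1 passes through 2 substitutions, ending at center (0, 1/32), radius 1/96
t3 passes through 1 substitution, ending at center (-1/2, 0), radius 1/7

t1: center (0, 1/32), radius 1/96; t2: center (-1/32, -1/16), radius 1/96; t3: center (-1/2, 0), radius 1/7


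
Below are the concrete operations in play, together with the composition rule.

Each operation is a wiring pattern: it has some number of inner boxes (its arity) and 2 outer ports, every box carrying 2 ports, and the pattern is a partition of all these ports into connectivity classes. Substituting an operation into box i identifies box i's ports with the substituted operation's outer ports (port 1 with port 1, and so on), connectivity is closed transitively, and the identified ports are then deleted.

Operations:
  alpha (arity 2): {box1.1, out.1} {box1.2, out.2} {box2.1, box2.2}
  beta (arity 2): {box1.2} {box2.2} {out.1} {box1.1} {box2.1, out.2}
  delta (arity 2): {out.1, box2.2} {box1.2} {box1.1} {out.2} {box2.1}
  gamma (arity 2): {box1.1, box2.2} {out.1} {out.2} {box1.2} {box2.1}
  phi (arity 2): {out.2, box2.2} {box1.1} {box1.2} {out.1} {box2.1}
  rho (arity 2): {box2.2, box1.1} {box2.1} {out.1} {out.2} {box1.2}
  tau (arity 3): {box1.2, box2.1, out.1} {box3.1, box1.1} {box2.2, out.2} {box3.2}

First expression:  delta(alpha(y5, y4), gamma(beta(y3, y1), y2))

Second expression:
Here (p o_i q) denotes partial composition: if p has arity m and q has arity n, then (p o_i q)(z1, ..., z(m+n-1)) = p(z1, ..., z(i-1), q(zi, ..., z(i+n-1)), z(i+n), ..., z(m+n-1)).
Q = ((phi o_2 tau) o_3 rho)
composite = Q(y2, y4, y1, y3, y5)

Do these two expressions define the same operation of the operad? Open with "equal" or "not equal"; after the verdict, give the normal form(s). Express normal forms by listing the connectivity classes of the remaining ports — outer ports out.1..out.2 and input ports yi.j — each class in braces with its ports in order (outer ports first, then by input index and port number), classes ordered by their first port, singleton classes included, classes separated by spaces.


not equal; first: {out.1} {out.2} {y1.1} {y1.2} {y2.1} {y2.2} {y3.1} {y3.2} {y4.1, y4.2} {y5.1} {y5.2}; second: {out.1} {out.2} {y1.1, y3.2} {y1.2} {y2.1} {y2.2} {y3.1} {y4.1, y5.1} {y4.2} {y5.2}


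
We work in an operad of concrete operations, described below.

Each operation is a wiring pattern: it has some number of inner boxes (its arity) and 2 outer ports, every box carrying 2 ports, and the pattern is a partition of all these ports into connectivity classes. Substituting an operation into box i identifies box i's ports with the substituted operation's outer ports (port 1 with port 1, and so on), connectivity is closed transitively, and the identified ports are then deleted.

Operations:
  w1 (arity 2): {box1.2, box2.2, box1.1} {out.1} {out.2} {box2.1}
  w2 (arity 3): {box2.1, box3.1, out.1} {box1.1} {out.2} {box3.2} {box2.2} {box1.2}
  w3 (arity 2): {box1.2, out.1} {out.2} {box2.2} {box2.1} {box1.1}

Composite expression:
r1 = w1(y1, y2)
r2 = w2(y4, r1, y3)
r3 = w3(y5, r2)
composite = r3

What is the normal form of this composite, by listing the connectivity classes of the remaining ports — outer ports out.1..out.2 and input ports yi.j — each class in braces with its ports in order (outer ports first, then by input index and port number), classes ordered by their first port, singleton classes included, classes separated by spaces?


{out.1, y5.2} {out.2} {y1.1, y1.2, y2.2} {y2.1} {y3.1} {y3.2} {y4.1} {y4.2} {y5.1}

Connectivity passes through glued w3-boundaries; trace each wire chain.
the subtree at w1 composes to {out.1} {out.2} {y1.1, y1.2, y2.2} {y2.1} on (y1, y2); out.j = own outer ports
the subtree at w2 composes to {out.1, y3.1} {out.2} {y1.1, y1.2, y2.2} {y2.1} {y3.2} {y4.1} {y4.2} on (y4, y1, y2, y3); out.j = own outer ports
the subtree at w3 composes to {out.1, y5.2} {out.2} {y1.1, y1.2, y2.2} {y2.1} {y3.1} {y3.2} {y4.1} {y4.2} {y5.1} on (y5, y4, y1, y2, y3); out.j = own outer ports


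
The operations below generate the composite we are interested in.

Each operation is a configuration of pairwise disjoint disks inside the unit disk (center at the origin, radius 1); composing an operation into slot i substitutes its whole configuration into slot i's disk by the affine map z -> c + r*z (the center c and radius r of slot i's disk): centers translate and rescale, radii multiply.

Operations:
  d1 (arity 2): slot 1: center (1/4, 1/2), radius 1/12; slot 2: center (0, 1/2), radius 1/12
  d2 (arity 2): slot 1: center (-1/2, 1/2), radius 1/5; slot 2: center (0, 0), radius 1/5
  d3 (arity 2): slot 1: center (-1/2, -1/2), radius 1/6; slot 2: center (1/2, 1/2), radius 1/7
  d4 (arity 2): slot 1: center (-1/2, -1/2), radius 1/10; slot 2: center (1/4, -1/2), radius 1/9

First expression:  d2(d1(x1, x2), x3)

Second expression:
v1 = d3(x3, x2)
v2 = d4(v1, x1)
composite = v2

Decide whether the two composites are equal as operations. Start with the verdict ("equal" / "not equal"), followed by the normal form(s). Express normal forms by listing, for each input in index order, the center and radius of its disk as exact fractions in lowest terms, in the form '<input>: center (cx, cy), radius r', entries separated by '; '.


The first expression, normalized: x1: center (-9/20, 3/5), radius 1/60; x2: center (-1/2, 3/5), radius 1/60; x3: center (0, 0), radius 1/5
The second expression, normalized: x1: center (1/4, -1/2), radius 1/9; x2: center (-9/20, -9/20), radius 1/70; x3: center (-11/20, -11/20), radius 1/60
They disagree, so not equal.

not equal — first x1: center (-9/20, 3/5), radius 1/60; x2: center (-1/2, 3/5), radius 1/60; x3: center (0, 0), radius 1/5, second x1: center (1/4, -1/2), radius 1/9; x2: center (-9/20, -9/20), radius 1/70; x3: center (-11/20, -11/20), radius 1/60
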